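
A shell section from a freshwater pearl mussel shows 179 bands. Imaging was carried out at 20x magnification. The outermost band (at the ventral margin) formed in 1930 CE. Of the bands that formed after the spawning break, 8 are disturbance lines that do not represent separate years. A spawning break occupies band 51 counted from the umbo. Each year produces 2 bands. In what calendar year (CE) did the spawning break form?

1870 CE

Between band 51 and the ventral margin there are 179 − 51 = 128 bands.
Removing the 8 false bands leaves 128 − 8 = 120 true bands beyond the spawning break.
120 bands at 2 per year is 120 / 2 = 60 years.
The band at the ventral margin is 1930 CE, so the spawning break dates to 1930 − 60 = 1870 CE.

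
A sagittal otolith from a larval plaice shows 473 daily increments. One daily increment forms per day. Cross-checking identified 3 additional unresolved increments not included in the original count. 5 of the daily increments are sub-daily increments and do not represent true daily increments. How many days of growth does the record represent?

471 d

Correcting the raw count gives 473 − 5 + 3 = 471 true daily increments.
At one daily increment per day, that is 471 days.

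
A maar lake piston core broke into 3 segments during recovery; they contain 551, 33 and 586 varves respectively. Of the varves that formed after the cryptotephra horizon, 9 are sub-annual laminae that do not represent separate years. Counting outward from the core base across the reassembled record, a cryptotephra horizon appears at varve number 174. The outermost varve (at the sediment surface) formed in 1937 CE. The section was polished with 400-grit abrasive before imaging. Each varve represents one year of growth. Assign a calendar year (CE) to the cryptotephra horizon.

950 CE

Total varves = 551 + 33 + 586 = 1170.
Between varve 174 and the sediment surface there are 1170 − 174 = 996 varves.
Removing the 9 false varves leaves 996 − 9 = 987 true varves beyond the cryptotephra horizon.
1937 − 987 = 950 CE.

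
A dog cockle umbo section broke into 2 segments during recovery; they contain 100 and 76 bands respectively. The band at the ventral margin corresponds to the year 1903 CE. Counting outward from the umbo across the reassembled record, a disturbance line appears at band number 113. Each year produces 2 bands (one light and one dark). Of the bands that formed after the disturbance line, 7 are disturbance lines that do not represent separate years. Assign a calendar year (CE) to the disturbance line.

Total bands = 100 + 76 = 176.
176 − 113 = 63 bands lie beyond the disturbance line toward the ventral margin.
63 − 7 false = 56 true bands after the disturbance line.
56 bands at 2 per year is 56 / 2 = 28 years.
Counting back 28 years from 1903 CE places the disturbance line in 1903 − 28 = 1875 CE.

1875 CE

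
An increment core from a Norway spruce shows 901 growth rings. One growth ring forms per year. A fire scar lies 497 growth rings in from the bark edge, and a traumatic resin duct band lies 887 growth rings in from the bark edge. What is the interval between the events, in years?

390 years

Separation: 887 − 497 = 390 growth rings.
That is 390 years at one growth ring per year.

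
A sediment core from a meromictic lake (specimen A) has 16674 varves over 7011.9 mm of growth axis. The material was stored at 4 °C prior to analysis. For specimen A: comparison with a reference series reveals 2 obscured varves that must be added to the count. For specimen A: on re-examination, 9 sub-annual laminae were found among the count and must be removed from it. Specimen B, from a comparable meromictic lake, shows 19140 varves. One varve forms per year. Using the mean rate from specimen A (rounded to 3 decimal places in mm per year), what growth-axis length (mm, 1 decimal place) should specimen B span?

8057.9 mm

Specimen A: after corrections the count is 16674 − 9 + 2 = 16667 varves.
A: Mean rate = 7011.9 mm / 16667 years ≈ 0.421 mm per year.
For B, 0.421 mm/year × 19140 years = 8057.9 mm.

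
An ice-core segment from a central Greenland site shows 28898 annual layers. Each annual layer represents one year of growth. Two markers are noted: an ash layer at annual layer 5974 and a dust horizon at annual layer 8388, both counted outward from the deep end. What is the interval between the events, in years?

The two markers are separated by 8388 − 5974 = 2414 annual layers.
That is 2414 years at one annual layer per year.

2414 yr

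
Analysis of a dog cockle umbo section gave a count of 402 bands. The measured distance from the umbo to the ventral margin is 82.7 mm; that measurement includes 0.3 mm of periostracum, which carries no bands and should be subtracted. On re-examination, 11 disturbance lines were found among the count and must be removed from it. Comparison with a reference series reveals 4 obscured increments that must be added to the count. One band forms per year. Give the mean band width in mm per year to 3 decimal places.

0.209 mm per year

After corrections the count is 402 − 11 + 4 = 395 bands.
The growth record spans 82.7 − 0.3 = 82.4 mm.
Extension rate ≈ 82.4 / 395 = 0.209 mm per year.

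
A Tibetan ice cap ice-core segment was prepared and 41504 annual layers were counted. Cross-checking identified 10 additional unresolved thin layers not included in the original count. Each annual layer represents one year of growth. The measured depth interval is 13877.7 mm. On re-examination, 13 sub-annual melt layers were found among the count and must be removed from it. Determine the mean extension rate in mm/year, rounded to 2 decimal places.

After corrections the count is 41504 − 13 + 10 = 41501 annual layers.
Mean rate = 13877.7 mm / 41501 years ≈ 0.33 mm/year.

0.33 mm/year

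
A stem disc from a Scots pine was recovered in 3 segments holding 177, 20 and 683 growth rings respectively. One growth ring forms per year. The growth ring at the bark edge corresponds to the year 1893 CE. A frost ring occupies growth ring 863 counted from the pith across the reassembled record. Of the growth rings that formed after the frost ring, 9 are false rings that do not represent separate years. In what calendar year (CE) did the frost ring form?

1885 CE

Total growth rings = 177 + 20 + 683 = 880.
The frost ring sits at growth ring 863 from the pith, so 880 − 863 = 17 growth rings formed after it.
Excluding 9 false growth rings: 17 − 9 = 8.
Counting back 8 years from 1893 CE places the frost ring in 1893 − 8 = 1885 CE.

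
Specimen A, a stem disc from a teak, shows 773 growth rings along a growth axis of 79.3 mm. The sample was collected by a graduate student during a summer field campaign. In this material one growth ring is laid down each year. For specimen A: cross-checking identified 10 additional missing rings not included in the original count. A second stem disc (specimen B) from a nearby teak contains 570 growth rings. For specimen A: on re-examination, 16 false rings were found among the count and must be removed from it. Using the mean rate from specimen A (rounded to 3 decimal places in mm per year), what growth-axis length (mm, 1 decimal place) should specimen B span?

58.7 mm

Specimen A: true growth ring count = 773 − 16 + 10 = 767.
A: 79.3 mm over 767 years gives 79.3 / 767 ≈ 0.103 mm/year.
Length of B = 0.103 × 570 = 58.7 mm.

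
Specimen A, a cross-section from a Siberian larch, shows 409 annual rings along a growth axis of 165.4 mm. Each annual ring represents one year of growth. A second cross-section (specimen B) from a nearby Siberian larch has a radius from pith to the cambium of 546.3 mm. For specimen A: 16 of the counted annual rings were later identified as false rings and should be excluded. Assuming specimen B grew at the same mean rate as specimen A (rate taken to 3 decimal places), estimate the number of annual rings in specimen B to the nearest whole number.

Specimen A: after corrections the count is 409 − 16 = 393 annual rings.
A: Mean rate = 165.4 mm / 393 years ≈ 0.421 mm per year.
For B, 546.3 / 0.421 = 1297.62 years ≈ 1298 annual rings.

1298 annual rings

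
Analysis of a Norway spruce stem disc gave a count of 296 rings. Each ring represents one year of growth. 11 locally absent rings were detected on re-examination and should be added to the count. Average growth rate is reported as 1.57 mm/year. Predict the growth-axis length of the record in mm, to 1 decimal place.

482.0 mm

Adjusted count: 296 + 11 = 307 rings.
Predicted length = 1.57 mm/year × 307 years = 482.0 mm.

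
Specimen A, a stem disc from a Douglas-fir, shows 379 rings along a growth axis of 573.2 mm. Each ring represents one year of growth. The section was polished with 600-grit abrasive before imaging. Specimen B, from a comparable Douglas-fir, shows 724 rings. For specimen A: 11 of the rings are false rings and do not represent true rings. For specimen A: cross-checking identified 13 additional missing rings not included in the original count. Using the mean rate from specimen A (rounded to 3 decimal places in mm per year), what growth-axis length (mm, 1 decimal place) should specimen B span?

Specimen A: correcting the raw count gives 379 − 11 + 13 = 381 true rings.
A: Mean rate = 573.2 mm / 381 years ≈ 1.504 mm per year.
Length of B = 1.504 × 724 = 1088.9 mm.

1088.9 mm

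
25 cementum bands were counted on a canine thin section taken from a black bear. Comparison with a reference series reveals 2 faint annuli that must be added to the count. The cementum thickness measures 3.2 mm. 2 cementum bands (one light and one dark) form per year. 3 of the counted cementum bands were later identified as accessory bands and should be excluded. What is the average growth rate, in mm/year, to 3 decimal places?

0.267 mm/year

Adjusted count: 25 − 3 + 2 = 24 cementum bands.
24 cementum bands at 2 per year is 24 / 2 = 12 years.
Extension rate ≈ 3.2 / 12 = 0.267 mm/year.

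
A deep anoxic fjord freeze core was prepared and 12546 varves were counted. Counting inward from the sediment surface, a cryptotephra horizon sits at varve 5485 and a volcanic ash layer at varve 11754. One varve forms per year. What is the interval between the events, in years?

6269 years

Separation: 11754 − 5485 = 6269 varves.
That is 6269 years at one varve per year.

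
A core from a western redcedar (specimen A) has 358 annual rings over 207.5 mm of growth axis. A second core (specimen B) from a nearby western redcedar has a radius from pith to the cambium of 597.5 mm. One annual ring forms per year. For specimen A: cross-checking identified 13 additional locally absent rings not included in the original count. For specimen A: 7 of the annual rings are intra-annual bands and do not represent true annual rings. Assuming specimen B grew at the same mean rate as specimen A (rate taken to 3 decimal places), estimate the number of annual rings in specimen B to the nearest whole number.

1048 annual rings

Specimen A: correcting the raw count gives 358 − 7 + 13 = 364 true annual rings.
A: Mean rate = 207.5 mm / 364 years ≈ 0.570 mm per year.
For B, 597.5 / 0.570 = 1048.25 years ≈ 1048 annual rings.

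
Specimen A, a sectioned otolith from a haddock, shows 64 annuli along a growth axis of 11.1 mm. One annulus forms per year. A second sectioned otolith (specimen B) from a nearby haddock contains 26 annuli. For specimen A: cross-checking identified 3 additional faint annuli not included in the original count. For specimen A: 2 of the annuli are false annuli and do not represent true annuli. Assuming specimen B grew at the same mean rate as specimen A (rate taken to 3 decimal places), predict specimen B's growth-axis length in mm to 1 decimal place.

4.4 mm

Specimen A: true annulus count = 64 − 2 + 3 = 65.
A: Mean rate = 11.1 mm / 65 years ≈ 0.171 mm/year.
B's length ≈ 0.171 × 26 = 4.4 mm.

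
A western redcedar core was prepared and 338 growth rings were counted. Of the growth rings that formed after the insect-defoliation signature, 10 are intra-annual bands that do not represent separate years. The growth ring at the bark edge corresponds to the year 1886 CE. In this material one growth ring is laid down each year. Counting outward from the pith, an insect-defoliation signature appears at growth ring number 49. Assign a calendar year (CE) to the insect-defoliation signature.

1607 CE

The insect-defoliation signature sits at growth ring 49 from the pith, so 338 − 49 = 289 growth rings formed after it.
289 − 10 false = 279 true growth rings after the insect-defoliation signature.
Counting back 279 years from 1886 CE places the insect-defoliation signature in 1886 − 279 = 1607 CE.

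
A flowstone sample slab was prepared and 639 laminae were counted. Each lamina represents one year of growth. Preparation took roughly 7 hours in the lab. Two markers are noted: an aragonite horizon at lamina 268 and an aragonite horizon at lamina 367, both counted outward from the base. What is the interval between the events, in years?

367 − 268 = 99 laminae lie between the two events.
One lamina per year makes the interval 99 years.

99 years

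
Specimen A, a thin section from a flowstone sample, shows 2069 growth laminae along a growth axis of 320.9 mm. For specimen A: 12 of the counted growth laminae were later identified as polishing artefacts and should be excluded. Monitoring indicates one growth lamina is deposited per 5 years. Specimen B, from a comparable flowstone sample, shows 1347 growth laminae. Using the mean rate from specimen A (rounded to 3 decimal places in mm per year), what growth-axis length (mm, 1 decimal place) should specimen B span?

Specimen A: true growth lamina count = 2069 − 12 = 2057.
Specimen A: at 5 years per growth lamina, 2057 × 5 = 10285 years.
A: Mean rate = 320.9 mm / 10285 years ≈ 0.031 mm/yr.
Specimen B: multiplying by 5 years per growth lamina: 1347 × 5 = 6735 years. For B, 0.031 mm/year × 6735 years = 208.8 mm.

208.8 mm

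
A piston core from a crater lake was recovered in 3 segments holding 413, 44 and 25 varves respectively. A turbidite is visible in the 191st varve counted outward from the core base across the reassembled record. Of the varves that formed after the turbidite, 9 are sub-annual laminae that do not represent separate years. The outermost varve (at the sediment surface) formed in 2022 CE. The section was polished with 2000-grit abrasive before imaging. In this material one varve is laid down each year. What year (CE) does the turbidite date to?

Total varves = 413 + 44 + 25 = 482.
The turbidite sits at varve 191 from the core base, so 482 − 191 = 291 varves formed after it.
Removing the 9 false varves leaves 291 − 9 = 282 true varves beyond the turbidite.
Counting back 282 years from 2022 CE places the turbidite in 2022 − 282 = 1740 CE.

1740 CE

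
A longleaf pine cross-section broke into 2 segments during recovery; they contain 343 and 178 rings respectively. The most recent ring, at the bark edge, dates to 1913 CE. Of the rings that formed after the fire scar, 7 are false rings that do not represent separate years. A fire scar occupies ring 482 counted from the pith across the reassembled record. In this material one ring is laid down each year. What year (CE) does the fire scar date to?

Total rings = 343 + 178 = 521.
521 − 482 = 39 rings lie beyond the fire scar toward the bark edge.
Excluding 7 false rings: 39 − 7 = 32.
1913 − 32 = 1881 CE.

1881 CE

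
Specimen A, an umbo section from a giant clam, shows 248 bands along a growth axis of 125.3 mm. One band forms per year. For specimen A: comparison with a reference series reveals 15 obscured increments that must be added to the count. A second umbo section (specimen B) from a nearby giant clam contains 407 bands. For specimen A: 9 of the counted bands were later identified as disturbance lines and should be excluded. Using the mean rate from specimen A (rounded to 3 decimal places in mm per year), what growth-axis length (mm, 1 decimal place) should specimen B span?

Specimen A: after corrections the count is 248 − 9 + 15 = 254 bands.
A: 125.3 mm over 254 years gives 125.3 / 254 ≈ 0.493 mm/yr.
Length of B = 0.493 × 407 = 200.7 mm.

200.7 mm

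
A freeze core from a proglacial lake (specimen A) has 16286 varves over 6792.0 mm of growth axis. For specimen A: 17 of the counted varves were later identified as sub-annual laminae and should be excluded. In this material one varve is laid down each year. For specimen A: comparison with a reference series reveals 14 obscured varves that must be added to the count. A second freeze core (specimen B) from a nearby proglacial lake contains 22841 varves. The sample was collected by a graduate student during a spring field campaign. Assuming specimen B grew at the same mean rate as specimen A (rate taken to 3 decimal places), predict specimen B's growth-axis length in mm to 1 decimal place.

9524.7 mm

Specimen A: correcting the raw count gives 16286 − 17 + 14 = 16283 true varves.
A: Mean rate = 6792.0 mm / 16283 years ≈ 0.417 mm per year.
Length of B = 0.417 × 22841 = 9524.7 mm.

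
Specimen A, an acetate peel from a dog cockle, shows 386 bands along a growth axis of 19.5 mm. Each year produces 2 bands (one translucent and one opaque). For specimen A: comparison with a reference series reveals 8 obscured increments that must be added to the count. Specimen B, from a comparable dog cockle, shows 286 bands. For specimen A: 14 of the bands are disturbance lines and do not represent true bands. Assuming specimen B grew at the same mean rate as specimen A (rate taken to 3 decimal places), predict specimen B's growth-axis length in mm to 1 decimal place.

14.7 mm

Specimen A: adjusted count: 386 − 14 + 8 = 380 bands.
Specimen A: 380 bands at 2 per year is 380 / 2 = 190 years.
A: Mean rate = 19.5 mm / 190 years ≈ 0.103 mm/yr.
Specimen B: dividing by 2 bands per year: 286 / 2 = 143 years. For B, 0.103 mm/year × 143 years = 14.7 mm.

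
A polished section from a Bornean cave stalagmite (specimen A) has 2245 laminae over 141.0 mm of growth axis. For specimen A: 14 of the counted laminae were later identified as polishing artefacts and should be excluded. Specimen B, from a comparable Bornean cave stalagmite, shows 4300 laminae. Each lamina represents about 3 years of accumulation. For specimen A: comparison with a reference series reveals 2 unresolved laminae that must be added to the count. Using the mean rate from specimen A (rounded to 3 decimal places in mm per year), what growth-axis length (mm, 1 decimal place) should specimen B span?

270.9 mm

Specimen A: adjusted count: 2245 − 14 + 2 = 2233 laminae.
Specimen A: 2233 laminae at 3 years each span 2233 × 3 = 6699 years.
A: Mean rate = 141.0 mm / 6699 years ≈ 0.021 mm/yr.
Specimen B: multiplying by 3 years per lamina: 4300 × 3 = 12900 years. Length of B = 0.021 × 12900 = 270.9 mm.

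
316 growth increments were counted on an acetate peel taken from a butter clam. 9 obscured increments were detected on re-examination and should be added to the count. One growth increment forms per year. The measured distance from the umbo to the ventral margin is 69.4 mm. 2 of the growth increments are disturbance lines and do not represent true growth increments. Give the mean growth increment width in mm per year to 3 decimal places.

0.215 mm per year

Adjusted count: 316 − 2 + 9 = 323 growth increments.
Extension rate ≈ 69.4 / 323 = 0.215 mm per year.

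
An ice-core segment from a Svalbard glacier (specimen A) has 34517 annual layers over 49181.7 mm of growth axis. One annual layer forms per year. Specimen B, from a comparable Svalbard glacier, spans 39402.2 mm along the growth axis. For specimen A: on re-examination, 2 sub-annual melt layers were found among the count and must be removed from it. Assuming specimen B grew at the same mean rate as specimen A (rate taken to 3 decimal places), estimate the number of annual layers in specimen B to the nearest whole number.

Specimen A: correcting the raw count gives 34517 − 2 = 34515 true annual layers.
A: Extension rate ≈ 49181.7 / 34515 = 1.425 mm/year.
B spans 39402.2 / 1.425 = 27650.67 years ≈ 27651 annual layers.

27651 annual layers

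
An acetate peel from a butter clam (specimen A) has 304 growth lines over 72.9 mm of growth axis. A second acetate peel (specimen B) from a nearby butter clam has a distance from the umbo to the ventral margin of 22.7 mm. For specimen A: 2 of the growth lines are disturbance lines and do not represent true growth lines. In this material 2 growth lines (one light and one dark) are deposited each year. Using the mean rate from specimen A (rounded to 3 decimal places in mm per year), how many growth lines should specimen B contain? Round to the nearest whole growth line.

94 growth lines

Specimen A: after corrections the count is 304 − 2 = 302 growth lines.
Specimen A: 302 growth lines at 2 per year is 302 / 2 = 151 years.
A: Mean rate = 72.9 mm / 151 years ≈ 0.483 mm/yr.
For B, 22.7 / 0.483 = 47.00 years; at 2 growth lines per year that is 47.00 × 2 ≈ 94 growth lines.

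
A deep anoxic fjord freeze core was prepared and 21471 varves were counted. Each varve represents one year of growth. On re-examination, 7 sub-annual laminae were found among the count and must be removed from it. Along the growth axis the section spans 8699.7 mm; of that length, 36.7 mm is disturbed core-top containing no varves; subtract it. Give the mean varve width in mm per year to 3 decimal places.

After corrections the count is 21471 − 7 = 21464 varves.
Net length = 8699.7 − 36.7 = 8663.0 mm.
8663.0 mm over 21464 years gives 8663.0 / 21464 ≈ 0.404 mm per year.

0.404 mm per year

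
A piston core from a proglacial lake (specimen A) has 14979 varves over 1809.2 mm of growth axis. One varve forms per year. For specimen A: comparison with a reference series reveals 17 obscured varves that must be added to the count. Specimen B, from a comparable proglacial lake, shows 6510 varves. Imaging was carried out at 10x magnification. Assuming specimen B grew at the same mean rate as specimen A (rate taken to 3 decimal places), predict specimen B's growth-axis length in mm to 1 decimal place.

787.7 mm

Specimen A: true varve count = 14979 + 17 = 14996.
A: 1809.2 mm over 14996 years gives 1809.2 / 14996 ≈ 0.121 mm/yr.
B's length ≈ 0.121 × 6510 = 787.7 mm.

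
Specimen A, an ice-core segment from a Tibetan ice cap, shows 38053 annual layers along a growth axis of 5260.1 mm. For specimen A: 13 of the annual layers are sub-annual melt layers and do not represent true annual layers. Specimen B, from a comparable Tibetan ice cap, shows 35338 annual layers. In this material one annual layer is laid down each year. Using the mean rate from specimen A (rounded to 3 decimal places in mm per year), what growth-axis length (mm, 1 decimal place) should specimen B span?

4876.6 mm

Specimen A: true annual layer count = 38053 − 13 = 38040.
A: Mean rate = 5260.1 mm / 38040 years ≈ 0.138 mm/yr.
B's length ≈ 0.138 × 35338 = 4876.6 mm.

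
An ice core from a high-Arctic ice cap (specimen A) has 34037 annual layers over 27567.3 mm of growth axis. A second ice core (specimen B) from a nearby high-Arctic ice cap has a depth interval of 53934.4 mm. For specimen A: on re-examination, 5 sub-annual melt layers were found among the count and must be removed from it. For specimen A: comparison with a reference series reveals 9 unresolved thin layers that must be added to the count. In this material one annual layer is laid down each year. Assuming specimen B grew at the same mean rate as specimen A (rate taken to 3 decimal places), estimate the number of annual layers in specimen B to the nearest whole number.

66586 annual layers

Specimen A: adjusted count: 34037 − 5 + 9 = 34041 annual layers.
A: 27567.3 mm over 34041 years gives 27567.3 / 34041 ≈ 0.810 mm/year.
B spans 53934.4 / 0.810 = 66585.68 years ≈ 66586 annual layers.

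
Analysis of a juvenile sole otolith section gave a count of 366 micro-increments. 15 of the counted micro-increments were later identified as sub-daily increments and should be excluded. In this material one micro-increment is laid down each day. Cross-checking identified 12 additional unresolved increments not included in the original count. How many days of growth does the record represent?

After corrections the count is 366 − 15 + 12 = 363 micro-increments.
One micro-increment per day makes the duration 363 days.

363 d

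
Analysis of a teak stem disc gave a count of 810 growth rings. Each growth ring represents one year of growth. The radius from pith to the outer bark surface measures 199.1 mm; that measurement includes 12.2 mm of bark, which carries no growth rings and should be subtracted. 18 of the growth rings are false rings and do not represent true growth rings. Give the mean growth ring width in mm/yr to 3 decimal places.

Correcting the raw count gives 810 − 18 = 792 true growth rings.
The growth record spans 199.1 − 12.2 = 186.9 mm.
Extension rate ≈ 186.9 / 792 = 0.236 mm/yr.

0.236 mm/yr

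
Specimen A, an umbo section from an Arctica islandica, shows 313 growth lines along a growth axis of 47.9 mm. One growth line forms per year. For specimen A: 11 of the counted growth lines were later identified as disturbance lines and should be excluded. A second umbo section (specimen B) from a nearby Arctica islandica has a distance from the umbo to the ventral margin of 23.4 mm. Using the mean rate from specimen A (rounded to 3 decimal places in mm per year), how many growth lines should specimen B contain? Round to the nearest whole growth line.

Specimen A: true growth line count = 313 − 11 = 302.
A: Mean rate = 47.9 mm / 302 years ≈ 0.159 mm/year.
Specimen B: 23.4 mm / 0.159 mm per year = 147.17 years ≈ 147 growth lines.

147 growth lines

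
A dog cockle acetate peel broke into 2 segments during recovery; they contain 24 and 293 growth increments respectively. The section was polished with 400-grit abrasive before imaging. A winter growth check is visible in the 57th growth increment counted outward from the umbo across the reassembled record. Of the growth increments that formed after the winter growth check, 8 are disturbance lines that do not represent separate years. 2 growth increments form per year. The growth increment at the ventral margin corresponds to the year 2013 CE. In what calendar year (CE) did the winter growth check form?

Total growth increments = 24 + 293 = 317.
Between growth increment 57 and the ventral margin there are 317 − 57 = 260 growth increments.
Excluding 8 false growth increments: 260 − 8 = 252.
With 2 growth increments per year, 252 / 2 = 126 years.
The growth increment at the ventral margin is 2013 CE, so the winter growth check dates to 2013 − 126 = 1887 CE.

1887 CE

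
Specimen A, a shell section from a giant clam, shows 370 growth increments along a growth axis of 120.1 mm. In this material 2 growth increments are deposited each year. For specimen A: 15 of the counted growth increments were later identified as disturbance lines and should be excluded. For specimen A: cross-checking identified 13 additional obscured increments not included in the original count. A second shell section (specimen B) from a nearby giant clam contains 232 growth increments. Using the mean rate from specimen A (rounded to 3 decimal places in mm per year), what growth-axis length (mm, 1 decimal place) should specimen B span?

Specimen A: correcting the raw count gives 370 − 15 + 13 = 368 true growth increments.
Specimen A: 368 growth increments at 2 per year is 368 / 2 = 184 years.
A: Extension rate ≈ 120.1 / 184 = 0.653 mm/year.
Specimen B: with 2 growth increments per year, 232 / 2 = 116 years. B's length ≈ 0.653 × 116 = 75.7 mm.

75.7 mm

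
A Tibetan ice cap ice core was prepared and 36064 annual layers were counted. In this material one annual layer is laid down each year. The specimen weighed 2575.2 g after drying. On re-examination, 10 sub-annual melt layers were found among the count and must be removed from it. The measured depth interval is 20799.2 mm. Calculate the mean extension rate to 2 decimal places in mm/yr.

After corrections the count is 36064 − 10 = 36054 annual layers.
20799.2 mm over 36054 years gives 20799.2 / 36054 ≈ 0.58 mm/yr.

0.58 mm/yr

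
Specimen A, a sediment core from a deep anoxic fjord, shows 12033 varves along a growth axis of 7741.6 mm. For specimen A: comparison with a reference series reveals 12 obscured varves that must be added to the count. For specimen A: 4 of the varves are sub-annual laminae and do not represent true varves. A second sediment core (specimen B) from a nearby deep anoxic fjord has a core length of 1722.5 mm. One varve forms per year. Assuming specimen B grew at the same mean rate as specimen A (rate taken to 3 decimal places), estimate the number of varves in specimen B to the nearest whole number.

2679 varves

Specimen A: after corrections the count is 12033 − 4 + 12 = 12041 varves.
A: Mean rate = 7741.6 mm / 12041 years ≈ 0.643 mm/year.
For B, 1722.5 / 0.643 = 2678.85 years ≈ 2679 varves.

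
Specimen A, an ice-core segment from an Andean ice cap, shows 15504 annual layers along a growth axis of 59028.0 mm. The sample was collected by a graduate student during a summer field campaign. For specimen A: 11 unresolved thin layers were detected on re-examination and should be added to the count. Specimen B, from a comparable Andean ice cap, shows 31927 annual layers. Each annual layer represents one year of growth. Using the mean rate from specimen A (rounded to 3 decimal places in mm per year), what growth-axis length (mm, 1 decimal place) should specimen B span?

Specimen A: adjusted count: 15504 + 11 = 15515 annual layers.
A: Mean rate = 59028.0 mm / 15515 years ≈ 3.805 mm/year.
B's length ≈ 3.805 × 31927 = 121482.2 mm.

121482.2 mm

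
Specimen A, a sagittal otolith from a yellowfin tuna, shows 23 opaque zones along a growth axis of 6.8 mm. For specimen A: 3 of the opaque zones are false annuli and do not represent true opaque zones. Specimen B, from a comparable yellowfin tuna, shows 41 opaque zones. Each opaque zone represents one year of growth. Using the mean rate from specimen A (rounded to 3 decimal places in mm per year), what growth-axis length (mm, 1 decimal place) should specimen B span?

Specimen A: adjusted count: 23 − 3 = 20 opaque zones.
A: Extension rate ≈ 6.8 / 20 = 0.340 mm per year.
B's length ≈ 0.340 × 41 = 13.9 mm.

13.9 mm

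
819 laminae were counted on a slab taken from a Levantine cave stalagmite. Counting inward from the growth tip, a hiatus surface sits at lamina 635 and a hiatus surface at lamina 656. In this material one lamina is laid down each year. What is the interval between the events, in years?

Separation: 656 − 635 = 21 laminae.
That is 21 years at one lamina per year.

21 years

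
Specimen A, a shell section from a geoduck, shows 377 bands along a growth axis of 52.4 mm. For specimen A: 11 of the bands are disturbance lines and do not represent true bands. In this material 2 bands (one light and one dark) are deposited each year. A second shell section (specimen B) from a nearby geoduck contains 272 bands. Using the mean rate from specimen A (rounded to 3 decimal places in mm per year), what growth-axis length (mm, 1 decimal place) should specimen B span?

38.9 mm

Specimen A: adjusted count: 377 − 11 = 366 bands.
Specimen A: dividing by 2 bands per year: 366 / 2 = 183 years.
A: Mean rate = 52.4 mm / 183 years ≈ 0.286 mm/yr.
Specimen B: dividing by 2 bands per year: 272 / 2 = 136 years. B's length ≈ 0.286 × 136 = 38.9 mm.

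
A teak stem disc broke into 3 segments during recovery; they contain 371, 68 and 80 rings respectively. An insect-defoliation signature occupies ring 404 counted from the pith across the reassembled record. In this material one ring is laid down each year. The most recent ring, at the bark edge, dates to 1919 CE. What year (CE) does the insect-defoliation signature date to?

1804 CE

Total rings = 371 + 68 + 80 = 519.
The insect-defoliation signature sits at ring 404 from the pith, so 519 − 404 = 115 rings formed after it.
The ring at the bark edge is 1919 CE, so the insect-defoliation signature dates to 1919 − 115 = 1804 CE.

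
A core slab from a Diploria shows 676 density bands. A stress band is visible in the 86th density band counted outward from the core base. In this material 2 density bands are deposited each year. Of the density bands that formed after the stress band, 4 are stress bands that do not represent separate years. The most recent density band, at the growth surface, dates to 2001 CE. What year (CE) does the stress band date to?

The stress band sits at density band 86 from the core base, so 676 − 86 = 590 density bands formed after it.
Excluding 4 false density bands: 590 − 4 = 586.
586 density bands at 2 per year is 586 / 2 = 293 years.
2001 − 293 = 1708 CE.

1708 CE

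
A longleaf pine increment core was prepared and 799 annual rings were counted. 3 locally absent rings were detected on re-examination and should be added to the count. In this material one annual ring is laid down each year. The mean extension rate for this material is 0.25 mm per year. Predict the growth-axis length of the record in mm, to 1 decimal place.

200.5 mm

Adjusted count: 799 + 3 = 802 annual rings.
802 years at 0.25 mm/year gives 0.25 × 802 = 200.5 mm.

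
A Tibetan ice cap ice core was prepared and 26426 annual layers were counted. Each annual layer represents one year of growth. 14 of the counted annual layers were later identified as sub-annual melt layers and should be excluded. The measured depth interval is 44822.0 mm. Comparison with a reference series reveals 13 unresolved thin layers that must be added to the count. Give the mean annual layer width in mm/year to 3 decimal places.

1.696 mm/year

True annual layer count = 26426 − 14 + 13 = 26425.
Mean rate = 44822.0 mm / 26425 years ≈ 1.696 mm/year.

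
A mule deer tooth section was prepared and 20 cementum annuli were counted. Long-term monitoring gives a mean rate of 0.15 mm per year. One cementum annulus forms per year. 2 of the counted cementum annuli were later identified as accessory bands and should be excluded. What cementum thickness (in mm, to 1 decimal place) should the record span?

2.7 mm

Correcting the raw count gives 20 − 2 = 18 true cementum annuli.
18 years at 0.15 mm/year gives 0.15 × 18 = 2.7 mm.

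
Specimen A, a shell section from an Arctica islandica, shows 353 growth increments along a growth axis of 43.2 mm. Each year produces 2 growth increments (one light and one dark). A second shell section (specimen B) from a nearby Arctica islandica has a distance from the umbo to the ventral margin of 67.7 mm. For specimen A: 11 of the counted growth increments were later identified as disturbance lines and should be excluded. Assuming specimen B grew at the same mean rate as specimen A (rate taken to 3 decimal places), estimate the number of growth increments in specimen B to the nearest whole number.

535 growth increments

Specimen A: true growth increment count = 353 − 11 = 342.
Specimen A: 342 growth increments at 2 per year is 342 / 2 = 171 years.
A: Mean rate = 43.2 mm / 171 years ≈ 0.253 mm/yr.
For B, 67.7 / 0.253 = 267.59 years; at 2 growth increments per year that is 267.59 × 2 ≈ 535 growth increments.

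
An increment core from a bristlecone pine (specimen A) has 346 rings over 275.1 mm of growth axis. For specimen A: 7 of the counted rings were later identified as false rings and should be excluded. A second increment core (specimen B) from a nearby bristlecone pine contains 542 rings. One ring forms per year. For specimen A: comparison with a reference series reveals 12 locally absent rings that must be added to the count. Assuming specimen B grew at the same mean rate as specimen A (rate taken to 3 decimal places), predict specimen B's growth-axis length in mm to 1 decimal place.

424.9 mm

Specimen A: adjusted count: 346 − 7 + 12 = 351 rings.
A: 275.1 mm over 351 years gives 275.1 / 351 ≈ 0.784 mm per year.
Length of B = 0.784 × 542 = 424.9 mm.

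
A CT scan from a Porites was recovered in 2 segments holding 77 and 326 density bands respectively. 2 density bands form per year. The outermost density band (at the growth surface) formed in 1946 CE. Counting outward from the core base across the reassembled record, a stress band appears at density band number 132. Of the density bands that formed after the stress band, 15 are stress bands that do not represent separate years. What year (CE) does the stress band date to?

1818 CE

Total density bands = 77 + 326 = 403.
The stress band sits at density band 132 from the core base, so 403 − 132 = 271 density bands formed after it.
Removing the 15 false density bands leaves 271 − 15 = 256 true density bands beyond the stress band.
Dividing by 2 density bands per year: 256 / 2 = 128 years.
1946 − 128 = 1818 CE.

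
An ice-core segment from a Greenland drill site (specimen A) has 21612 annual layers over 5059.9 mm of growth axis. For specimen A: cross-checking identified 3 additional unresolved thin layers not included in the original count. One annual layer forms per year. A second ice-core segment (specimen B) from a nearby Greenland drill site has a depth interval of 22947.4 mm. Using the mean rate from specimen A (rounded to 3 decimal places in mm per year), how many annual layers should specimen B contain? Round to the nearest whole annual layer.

Specimen A: true annual layer count = 21612 + 3 = 21615.
A: Mean rate = 5059.9 mm / 21615 years ≈ 0.234 mm/yr.
Specimen B: 22947.4 mm / 0.234 mm per year = 98065.81 years ≈ 98066 annual layers.

98066 annual layers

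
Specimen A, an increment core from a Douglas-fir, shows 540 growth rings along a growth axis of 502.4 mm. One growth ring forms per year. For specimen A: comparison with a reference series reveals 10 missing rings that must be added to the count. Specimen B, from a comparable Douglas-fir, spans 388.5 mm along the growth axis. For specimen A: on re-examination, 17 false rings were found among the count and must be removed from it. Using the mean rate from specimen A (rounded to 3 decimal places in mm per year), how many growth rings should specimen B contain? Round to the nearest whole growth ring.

Specimen A: adjusted count: 540 − 17 + 10 = 533 growth rings.
A: Extension rate ≈ 502.4 / 533 = 0.943 mm/year.
For B, 388.5 / 0.943 = 411.98 years ≈ 412 growth rings.

412 growth rings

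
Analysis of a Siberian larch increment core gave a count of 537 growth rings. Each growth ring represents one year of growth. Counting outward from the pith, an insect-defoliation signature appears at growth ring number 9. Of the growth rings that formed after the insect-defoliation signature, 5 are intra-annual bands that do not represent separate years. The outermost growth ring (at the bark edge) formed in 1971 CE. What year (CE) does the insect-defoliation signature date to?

The insect-defoliation signature sits at growth ring 9 from the pith, so 537 − 9 = 528 growth rings formed after it.
Excluding 5 false growth rings: 528 − 5 = 523.
1971 − 523 = 1448 CE.

1448 CE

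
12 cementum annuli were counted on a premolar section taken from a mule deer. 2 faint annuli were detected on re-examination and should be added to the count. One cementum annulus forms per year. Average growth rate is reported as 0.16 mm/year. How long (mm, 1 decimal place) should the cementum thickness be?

2.2 mm

Adjusted count: 12 + 2 = 14 cementum annuli.
14 years at 0.16 mm/year gives 0.16 × 14 = 2.2 mm.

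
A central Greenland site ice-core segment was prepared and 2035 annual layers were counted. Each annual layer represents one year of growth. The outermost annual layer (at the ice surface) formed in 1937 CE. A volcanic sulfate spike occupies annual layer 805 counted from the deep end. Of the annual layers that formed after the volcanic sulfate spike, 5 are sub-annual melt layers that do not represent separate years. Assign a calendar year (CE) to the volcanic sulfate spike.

712 CE

The volcanic sulfate spike sits at annual layer 805 from the deep end, so 2035 − 805 = 1230 annual layers formed after it.
1230 − 5 false = 1225 true annual layers after the volcanic sulfate spike.
Counting back 1225 years from 1937 CE places the volcanic sulfate spike in 1937 − 1225 = 712 CE.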